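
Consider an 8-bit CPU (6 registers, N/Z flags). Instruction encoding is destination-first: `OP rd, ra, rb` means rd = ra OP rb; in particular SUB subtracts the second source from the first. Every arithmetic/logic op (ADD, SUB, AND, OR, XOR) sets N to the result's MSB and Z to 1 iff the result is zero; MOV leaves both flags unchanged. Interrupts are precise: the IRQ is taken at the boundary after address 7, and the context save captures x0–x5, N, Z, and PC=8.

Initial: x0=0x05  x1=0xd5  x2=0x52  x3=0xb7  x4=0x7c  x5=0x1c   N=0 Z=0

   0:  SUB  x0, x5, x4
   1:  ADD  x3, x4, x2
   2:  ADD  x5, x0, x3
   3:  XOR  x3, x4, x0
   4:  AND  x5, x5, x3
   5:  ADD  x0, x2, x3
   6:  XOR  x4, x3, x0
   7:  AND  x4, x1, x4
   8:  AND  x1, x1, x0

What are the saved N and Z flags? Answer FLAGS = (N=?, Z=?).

after  0: x0=0xa0 x1=0xd5 x2=0x52 x3=0xb7 x4=0x7c x5=0x1c  N=1 Z=0
after  1: x0=0xa0 x1=0xd5 x2=0x52 x3=0xce x4=0x7c x5=0x1c  N=1 Z=0
after  2: x0=0xa0 x1=0xd5 x2=0x52 x3=0xce x4=0x7c x5=0x6e  N=0 Z=0
after  3: x0=0xa0 x1=0xd5 x2=0x52 x3=0xdc x4=0x7c x5=0x6e  N=1 Z=0
after  4: x0=0xa0 x1=0xd5 x2=0x52 x3=0xdc x4=0x7c x5=0x4c  N=0 Z=0
after  5: x0=0x2e x1=0xd5 x2=0x52 x3=0xdc x4=0x7c x5=0x4c  N=0 Z=0
after  6: x0=0x2e x1=0xd5 x2=0x52 x3=0xdc x4=0xf2 x5=0x4c  N=1 Z=0
after  7: x0=0x2e x1=0xd5 x2=0x52 x3=0xdc x4=0xd0 x5=0x4c  N=1 Z=0
-- IRQ taken; context saved, return-PC = 8 --

FLAGS = (N=1, Z=0)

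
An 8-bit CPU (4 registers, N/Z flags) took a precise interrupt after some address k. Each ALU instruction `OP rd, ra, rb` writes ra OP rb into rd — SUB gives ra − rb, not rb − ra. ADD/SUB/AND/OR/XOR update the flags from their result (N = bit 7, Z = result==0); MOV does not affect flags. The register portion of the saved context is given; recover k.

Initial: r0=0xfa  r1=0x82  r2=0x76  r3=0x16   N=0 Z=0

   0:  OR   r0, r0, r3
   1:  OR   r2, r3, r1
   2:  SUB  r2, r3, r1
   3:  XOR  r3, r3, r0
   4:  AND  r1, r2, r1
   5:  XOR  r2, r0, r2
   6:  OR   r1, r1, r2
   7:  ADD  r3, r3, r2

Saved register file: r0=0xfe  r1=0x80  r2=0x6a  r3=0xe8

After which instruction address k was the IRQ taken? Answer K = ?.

K = 5

after  0: r0=0xfe r1=0x82 r2=0x76 r3=0x16  N=1 Z=0
after  1: r0=0xfe r1=0x82 r2=0x96 r3=0x16  N=1 Z=0
after  2: r0=0xfe r1=0x82 r2=0x94 r3=0x16  N=1 Z=0
after  3: r0=0xfe r1=0x82 r2=0x94 r3=0xe8  N=1 Z=0
after  4: r0=0xfe r1=0x80 r2=0x94 r3=0xe8  N=1 Z=0
after  5: r0=0xfe r1=0x80 r2=0x6a r3=0xe8  N=0 Z=0
-- IRQ taken; context saved, return-PC = 6 --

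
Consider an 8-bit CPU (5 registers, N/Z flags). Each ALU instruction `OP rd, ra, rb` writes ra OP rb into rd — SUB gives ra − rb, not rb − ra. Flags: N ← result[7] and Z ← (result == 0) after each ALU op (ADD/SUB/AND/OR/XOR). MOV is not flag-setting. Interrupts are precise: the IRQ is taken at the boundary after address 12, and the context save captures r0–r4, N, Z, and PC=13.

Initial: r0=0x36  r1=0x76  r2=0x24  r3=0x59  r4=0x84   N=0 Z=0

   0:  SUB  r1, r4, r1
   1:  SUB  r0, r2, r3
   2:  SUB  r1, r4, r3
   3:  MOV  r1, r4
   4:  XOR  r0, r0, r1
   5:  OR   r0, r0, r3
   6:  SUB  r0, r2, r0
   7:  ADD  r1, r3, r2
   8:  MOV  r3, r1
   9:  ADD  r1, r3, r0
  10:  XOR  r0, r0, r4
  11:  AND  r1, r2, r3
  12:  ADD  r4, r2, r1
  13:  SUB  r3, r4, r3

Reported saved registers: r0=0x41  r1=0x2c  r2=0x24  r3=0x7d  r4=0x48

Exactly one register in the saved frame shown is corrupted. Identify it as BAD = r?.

BAD = r1

after  0: r0=0x36 r1=0x0e r2=0x24 r3=0x59 r4=0x84  N=0 Z=0
after  1: r0=0xcb r1=0x0e r2=0x24 r3=0x59 r4=0x84  N=1 Z=0
after  2: r0=0xcb r1=0x2b r2=0x24 r3=0x59 r4=0x84  N=0 Z=0
after  3: r0=0xcb r1=0x84 r2=0x24 r3=0x59 r4=0x84  N=0 Z=0
after  4: r0=0x4f r1=0x84 r2=0x24 r3=0x59 r4=0x84  N=0 Z=0
after  5: r0=0x5f r1=0x84 r2=0x24 r3=0x59 r4=0x84  N=0 Z=0
after  6: r0=0xc5 r1=0x84 r2=0x24 r3=0x59 r4=0x84  N=1 Z=0
after  7: r0=0xc5 r1=0x7d r2=0x24 r3=0x59 r4=0x84  N=0 Z=0
after  8: r0=0xc5 r1=0x7d r2=0x24 r3=0x7d r4=0x84  N=0 Z=0
after  9: r0=0xc5 r1=0x42 r2=0x24 r3=0x7d r4=0x84  N=0 Z=0
after 10: r0=0x41 r1=0x42 r2=0x24 r3=0x7d r4=0x84  N=0 Z=0
after 11: r0=0x41 r1=0x24 r2=0x24 r3=0x7d r4=0x84  N=0 Z=0
after 12: r0=0x41 r1=0x24 r2=0x24 r3=0x7d r4=0x48  N=0 Z=0
-- IRQ taken; context saved, return-PC = 13 --
mismatch: r1: reported 0x2c vs actual 0x24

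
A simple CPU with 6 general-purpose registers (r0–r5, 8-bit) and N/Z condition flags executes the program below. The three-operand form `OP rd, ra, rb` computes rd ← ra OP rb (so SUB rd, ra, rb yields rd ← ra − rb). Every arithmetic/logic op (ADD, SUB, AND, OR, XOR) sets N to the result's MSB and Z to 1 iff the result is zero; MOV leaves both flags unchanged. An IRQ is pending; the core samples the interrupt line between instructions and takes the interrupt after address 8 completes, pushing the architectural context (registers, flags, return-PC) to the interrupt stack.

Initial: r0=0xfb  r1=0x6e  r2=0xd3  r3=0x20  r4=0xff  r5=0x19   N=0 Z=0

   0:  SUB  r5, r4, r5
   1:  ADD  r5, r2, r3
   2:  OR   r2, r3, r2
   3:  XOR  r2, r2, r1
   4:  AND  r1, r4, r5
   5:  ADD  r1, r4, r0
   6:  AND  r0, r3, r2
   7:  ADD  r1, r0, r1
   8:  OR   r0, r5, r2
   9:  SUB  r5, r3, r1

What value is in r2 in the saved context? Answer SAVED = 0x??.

after  0: r0=0xfb r1=0x6e r2=0xd3 r3=0x20 r4=0xff r5=0xe6  N=1 Z=0
after  1: r0=0xfb r1=0x6e r2=0xd3 r3=0x20 r4=0xff r5=0xf3  N=1 Z=0
after  2: r0=0xfb r1=0x6e r2=0xf3 r3=0x20 r4=0xff r5=0xf3  N=1 Z=0
after  3: r0=0xfb r1=0x6e r2=0x9d r3=0x20 r4=0xff r5=0xf3  N=1 Z=0
after  4: r0=0xfb r1=0xf3 r2=0x9d r3=0x20 r4=0xff r5=0xf3  N=1 Z=0
after  5: r0=0xfb r1=0xfa r2=0x9d r3=0x20 r4=0xff r5=0xf3  N=1 Z=0
after  6: r0=0x00 r1=0xfa r2=0x9d r3=0x20 r4=0xff r5=0xf3  N=0 Z=1
after  7: r0=0x00 r1=0xfa r2=0x9d r3=0x20 r4=0xff r5=0xf3  N=1 Z=0
after  8: r0=0xff r1=0xfa r2=0x9d r3=0x20 r4=0xff r5=0xf3  N=1 Z=0
-- IRQ taken; context saved, return-PC = 9 --

SAVED = 0x9d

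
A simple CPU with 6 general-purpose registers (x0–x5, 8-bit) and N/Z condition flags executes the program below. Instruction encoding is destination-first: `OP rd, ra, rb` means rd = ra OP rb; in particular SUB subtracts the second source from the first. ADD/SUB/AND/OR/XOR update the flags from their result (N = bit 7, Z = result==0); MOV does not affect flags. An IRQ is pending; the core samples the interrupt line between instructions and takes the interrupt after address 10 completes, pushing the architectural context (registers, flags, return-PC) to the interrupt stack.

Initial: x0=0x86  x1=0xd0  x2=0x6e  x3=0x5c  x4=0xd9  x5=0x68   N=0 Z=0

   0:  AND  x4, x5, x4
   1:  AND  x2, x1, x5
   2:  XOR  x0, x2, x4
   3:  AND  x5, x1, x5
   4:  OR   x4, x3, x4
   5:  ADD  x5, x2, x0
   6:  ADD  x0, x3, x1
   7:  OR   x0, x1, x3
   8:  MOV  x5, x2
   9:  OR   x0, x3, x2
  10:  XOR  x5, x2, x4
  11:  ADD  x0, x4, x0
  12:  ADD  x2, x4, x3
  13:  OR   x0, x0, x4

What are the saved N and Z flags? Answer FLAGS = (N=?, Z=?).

FLAGS = (N=0, Z=0)

after  0: x0=0x86 x1=0xd0 x2=0x6e x3=0x5c x4=0x48 x5=0x68  N=0 Z=0
after  1: x0=0x86 x1=0xd0 x2=0x40 x3=0x5c x4=0x48 x5=0x68  N=0 Z=0
after  2: x0=0x08 x1=0xd0 x2=0x40 x3=0x5c x4=0x48 x5=0x68  N=0 Z=0
after  3: x0=0x08 x1=0xd0 x2=0x40 x3=0x5c x4=0x48 x5=0x40  N=0 Z=0
after  4: x0=0x08 x1=0xd0 x2=0x40 x3=0x5c x4=0x5c x5=0x40  N=0 Z=0
after  5: x0=0x08 x1=0xd0 x2=0x40 x3=0x5c x4=0x5c x5=0x48  N=0 Z=0
after  6: x0=0x2c x1=0xd0 x2=0x40 x3=0x5c x4=0x5c x5=0x48  N=0 Z=0
after  7: x0=0xdc x1=0xd0 x2=0x40 x3=0x5c x4=0x5c x5=0x48  N=1 Z=0
after  8: x0=0xdc x1=0xd0 x2=0x40 x3=0x5c x4=0x5c x5=0x40  N=1 Z=0
after  9: x0=0x5c x1=0xd0 x2=0x40 x3=0x5c x4=0x5c x5=0x40  N=0 Z=0
after 10: x0=0x5c x1=0xd0 x2=0x40 x3=0x5c x4=0x5c x5=0x1c  N=0 Z=0
-- IRQ taken; context saved, return-PC = 11 --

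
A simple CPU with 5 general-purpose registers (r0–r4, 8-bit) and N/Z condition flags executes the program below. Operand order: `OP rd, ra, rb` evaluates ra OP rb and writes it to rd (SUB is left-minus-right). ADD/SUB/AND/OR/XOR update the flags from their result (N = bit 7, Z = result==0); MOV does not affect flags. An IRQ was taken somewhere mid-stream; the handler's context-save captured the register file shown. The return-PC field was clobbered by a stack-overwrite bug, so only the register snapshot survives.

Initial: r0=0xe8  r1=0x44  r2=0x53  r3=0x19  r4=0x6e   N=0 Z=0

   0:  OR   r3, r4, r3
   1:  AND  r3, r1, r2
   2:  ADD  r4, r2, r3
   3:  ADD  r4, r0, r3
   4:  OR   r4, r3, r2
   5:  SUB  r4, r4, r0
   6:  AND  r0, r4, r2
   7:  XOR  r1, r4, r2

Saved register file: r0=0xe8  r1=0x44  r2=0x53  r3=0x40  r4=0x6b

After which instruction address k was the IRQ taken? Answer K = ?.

after  0: r0=0xe8 r1=0x44 r2=0x53 r3=0x7f r4=0x6e  N=0 Z=0
after  1: r0=0xe8 r1=0x44 r2=0x53 r3=0x40 r4=0x6e  N=0 Z=0
after  2: r0=0xe8 r1=0x44 r2=0x53 r3=0x40 r4=0x93  N=1 Z=0
after  3: r0=0xe8 r1=0x44 r2=0x53 r3=0x40 r4=0x28  N=0 Z=0
after  4: r0=0xe8 r1=0x44 r2=0x53 r3=0x40 r4=0x53  N=0 Z=0
after  5: r0=0xe8 r1=0x44 r2=0x53 r3=0x40 r4=0x6b  N=0 Z=0
-- IRQ taken; context saved, return-PC = 6 --

K = 5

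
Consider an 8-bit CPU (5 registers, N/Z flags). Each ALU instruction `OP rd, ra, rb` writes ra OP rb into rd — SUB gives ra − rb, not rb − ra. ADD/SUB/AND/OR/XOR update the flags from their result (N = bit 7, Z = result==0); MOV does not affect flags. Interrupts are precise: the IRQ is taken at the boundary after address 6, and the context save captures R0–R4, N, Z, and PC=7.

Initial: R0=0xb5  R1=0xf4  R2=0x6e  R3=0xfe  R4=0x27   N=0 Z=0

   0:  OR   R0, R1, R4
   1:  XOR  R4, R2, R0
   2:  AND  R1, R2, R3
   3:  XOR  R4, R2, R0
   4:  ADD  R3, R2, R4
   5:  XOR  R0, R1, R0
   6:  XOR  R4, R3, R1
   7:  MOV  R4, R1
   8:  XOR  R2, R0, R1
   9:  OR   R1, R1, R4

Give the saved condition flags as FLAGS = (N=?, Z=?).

FLAGS = (N=0, Z=0)

after  0: R0=0xf7 R1=0xf4 R2=0x6e R3=0xfe R4=0x27  N=1 Z=0
after  1: R0=0xf7 R1=0xf4 R2=0x6e R3=0xfe R4=0x99  N=1 Z=0
after  2: R0=0xf7 R1=0x6e R2=0x6e R3=0xfe R4=0x99  N=0 Z=0
after  3: R0=0xf7 R1=0x6e R2=0x6e R3=0xfe R4=0x99  N=1 Z=0
after  4: R0=0xf7 R1=0x6e R2=0x6e R3=0x07 R4=0x99  N=0 Z=0
after  5: R0=0x99 R1=0x6e R2=0x6e R3=0x07 R4=0x99  N=1 Z=0
after  6: R0=0x99 R1=0x6e R2=0x6e R3=0x07 R4=0x69  N=0 Z=0
-- IRQ taken; context saved, return-PC = 7 --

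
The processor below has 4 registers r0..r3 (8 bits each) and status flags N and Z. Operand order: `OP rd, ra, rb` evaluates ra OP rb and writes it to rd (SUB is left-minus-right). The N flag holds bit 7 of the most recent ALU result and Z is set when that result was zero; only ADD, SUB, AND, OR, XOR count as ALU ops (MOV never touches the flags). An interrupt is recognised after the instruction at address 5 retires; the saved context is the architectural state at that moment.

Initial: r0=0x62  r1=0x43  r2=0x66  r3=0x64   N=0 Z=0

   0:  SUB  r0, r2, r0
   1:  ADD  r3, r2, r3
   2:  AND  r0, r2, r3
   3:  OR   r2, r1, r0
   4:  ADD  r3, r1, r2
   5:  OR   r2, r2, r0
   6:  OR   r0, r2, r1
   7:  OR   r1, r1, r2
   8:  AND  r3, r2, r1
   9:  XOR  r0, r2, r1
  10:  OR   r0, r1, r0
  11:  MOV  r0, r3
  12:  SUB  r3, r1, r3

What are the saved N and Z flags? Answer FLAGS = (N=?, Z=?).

FLAGS = (N=0, Z=0)

after  0: r0=0x04 r1=0x43 r2=0x66 r3=0x64  N=0 Z=0
after  1: r0=0x04 r1=0x43 r2=0x66 r3=0xca  N=1 Z=0
after  2: r0=0x42 r1=0x43 r2=0x66 r3=0xca  N=0 Z=0
after  3: r0=0x42 r1=0x43 r2=0x43 r3=0xca  N=0 Z=0
after  4: r0=0x42 r1=0x43 r2=0x43 r3=0x86  N=1 Z=0
after  5: r0=0x42 r1=0x43 r2=0x43 r3=0x86  N=0 Z=0
-- IRQ taken; context saved, return-PC = 6 --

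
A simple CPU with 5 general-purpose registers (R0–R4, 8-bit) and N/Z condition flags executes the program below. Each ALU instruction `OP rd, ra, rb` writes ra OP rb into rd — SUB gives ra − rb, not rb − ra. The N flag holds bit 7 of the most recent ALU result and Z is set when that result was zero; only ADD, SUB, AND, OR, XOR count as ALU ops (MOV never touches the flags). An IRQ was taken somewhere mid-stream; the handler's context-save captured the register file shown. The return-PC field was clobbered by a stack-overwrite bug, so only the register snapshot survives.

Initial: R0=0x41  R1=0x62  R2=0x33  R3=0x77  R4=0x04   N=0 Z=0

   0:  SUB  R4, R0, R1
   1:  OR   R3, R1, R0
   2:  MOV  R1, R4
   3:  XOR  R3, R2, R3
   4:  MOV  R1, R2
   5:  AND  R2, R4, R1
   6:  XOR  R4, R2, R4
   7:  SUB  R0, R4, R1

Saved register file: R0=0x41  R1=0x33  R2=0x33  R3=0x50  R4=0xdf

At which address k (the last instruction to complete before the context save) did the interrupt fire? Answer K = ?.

K = 4

after  0: R0=0x41 R1=0x62 R2=0x33 R3=0x77 R4=0xdf  N=1 Z=0
after  1: R0=0x41 R1=0x62 R2=0x33 R3=0x63 R4=0xdf  N=0 Z=0
after  2: R0=0x41 R1=0xdf R2=0x33 R3=0x63 R4=0xdf  N=0 Z=0
after  3: R0=0x41 R1=0xdf R2=0x33 R3=0x50 R4=0xdf  N=0 Z=0
after  4: R0=0x41 R1=0x33 R2=0x33 R3=0x50 R4=0xdf  N=0 Z=0
-- IRQ taken; context saved, return-PC = 5 --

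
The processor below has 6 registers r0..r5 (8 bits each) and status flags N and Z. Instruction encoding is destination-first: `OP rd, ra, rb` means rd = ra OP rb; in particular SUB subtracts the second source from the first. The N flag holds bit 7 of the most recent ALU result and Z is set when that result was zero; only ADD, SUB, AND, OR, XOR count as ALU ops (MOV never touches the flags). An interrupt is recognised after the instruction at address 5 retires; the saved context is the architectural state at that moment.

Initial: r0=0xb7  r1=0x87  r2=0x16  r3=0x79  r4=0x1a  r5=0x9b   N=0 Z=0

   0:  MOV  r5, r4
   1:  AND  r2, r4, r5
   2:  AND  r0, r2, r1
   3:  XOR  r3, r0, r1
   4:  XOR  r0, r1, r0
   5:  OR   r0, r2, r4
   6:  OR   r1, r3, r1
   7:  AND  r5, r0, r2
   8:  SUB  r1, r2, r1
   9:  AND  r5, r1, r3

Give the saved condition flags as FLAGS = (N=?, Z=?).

after  0: r0=0xb7 r1=0x87 r2=0x16 r3=0x79 r4=0x1a r5=0x1a  N=0 Z=0
after  1: r0=0xb7 r1=0x87 r2=0x1a r3=0x79 r4=0x1a r5=0x1a  N=0 Z=0
after  2: r0=0x02 r1=0x87 r2=0x1a r3=0x79 r4=0x1a r5=0x1a  N=0 Z=0
after  3: r0=0x02 r1=0x87 r2=0x1a r3=0x85 r4=0x1a r5=0x1a  N=1 Z=0
after  4: r0=0x85 r1=0x87 r2=0x1a r3=0x85 r4=0x1a r5=0x1a  N=1 Z=0
after  5: r0=0x1a r1=0x87 r2=0x1a r3=0x85 r4=0x1a r5=0x1a  N=0 Z=0
-- IRQ taken; context saved, return-PC = 6 --

FLAGS = (N=0, Z=0)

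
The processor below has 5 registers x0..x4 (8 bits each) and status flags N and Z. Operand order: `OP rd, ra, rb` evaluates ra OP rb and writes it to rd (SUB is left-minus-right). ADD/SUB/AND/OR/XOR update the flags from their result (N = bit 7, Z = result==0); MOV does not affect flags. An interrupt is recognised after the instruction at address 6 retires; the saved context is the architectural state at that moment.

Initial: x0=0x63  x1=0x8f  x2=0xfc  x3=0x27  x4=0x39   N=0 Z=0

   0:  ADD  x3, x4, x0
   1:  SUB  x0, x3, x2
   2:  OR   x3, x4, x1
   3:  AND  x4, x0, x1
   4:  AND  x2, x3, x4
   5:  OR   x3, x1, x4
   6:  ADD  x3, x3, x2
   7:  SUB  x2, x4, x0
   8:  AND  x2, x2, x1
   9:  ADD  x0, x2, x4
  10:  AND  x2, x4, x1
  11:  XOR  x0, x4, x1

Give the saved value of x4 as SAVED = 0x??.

SAVED = 0x80

after  0: x0=0x63 x1=0x8f x2=0xfc x3=0x9c x4=0x39  N=1 Z=0
after  1: x0=0xa0 x1=0x8f x2=0xfc x3=0x9c x4=0x39  N=1 Z=0
after  2: x0=0xa0 x1=0x8f x2=0xfc x3=0xbf x4=0x39  N=1 Z=0
after  3: x0=0xa0 x1=0x8f x2=0xfc x3=0xbf x4=0x80  N=1 Z=0
after  4: x0=0xa0 x1=0x8f x2=0x80 x3=0xbf x4=0x80  N=1 Z=0
after  5: x0=0xa0 x1=0x8f x2=0x80 x3=0x8f x4=0x80  N=1 Z=0
after  6: x0=0xa0 x1=0x8f x2=0x80 x3=0x0f x4=0x80  N=0 Z=0
-- IRQ taken; context saved, return-PC = 7 --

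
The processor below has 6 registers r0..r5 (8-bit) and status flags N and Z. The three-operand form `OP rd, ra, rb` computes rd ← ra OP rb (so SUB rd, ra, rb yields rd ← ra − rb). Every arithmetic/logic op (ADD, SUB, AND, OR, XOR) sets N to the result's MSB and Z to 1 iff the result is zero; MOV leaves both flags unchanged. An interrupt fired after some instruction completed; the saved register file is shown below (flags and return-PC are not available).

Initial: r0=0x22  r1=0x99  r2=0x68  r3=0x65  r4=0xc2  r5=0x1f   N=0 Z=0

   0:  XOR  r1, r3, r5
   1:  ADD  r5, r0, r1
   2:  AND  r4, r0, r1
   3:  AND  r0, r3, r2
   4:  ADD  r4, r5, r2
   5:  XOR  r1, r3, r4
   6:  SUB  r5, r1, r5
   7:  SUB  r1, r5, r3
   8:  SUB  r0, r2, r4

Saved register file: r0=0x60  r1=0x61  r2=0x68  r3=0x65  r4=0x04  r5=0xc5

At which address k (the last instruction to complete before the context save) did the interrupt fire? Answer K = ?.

K = 6

after  0: r0=0x22 r1=0x7a r2=0x68 r3=0x65 r4=0xc2 r5=0x1f  N=0 Z=0
after  1: r0=0x22 r1=0x7a r2=0x68 r3=0x65 r4=0xc2 r5=0x9c  N=1 Z=0
after  2: r0=0x22 r1=0x7a r2=0x68 r3=0x65 r4=0x22 r5=0x9c  N=0 Z=0
after  3: r0=0x60 r1=0x7a r2=0x68 r3=0x65 r4=0x22 r5=0x9c  N=0 Z=0
after  4: r0=0x60 r1=0x7a r2=0x68 r3=0x65 r4=0x04 r5=0x9c  N=0 Z=0
after  5: r0=0x60 r1=0x61 r2=0x68 r3=0x65 r4=0x04 r5=0x9c  N=0 Z=0
after  6: r0=0x60 r1=0x61 r2=0x68 r3=0x65 r4=0x04 r5=0xc5  N=1 Z=0
-- IRQ taken; context saved, return-PC = 7 --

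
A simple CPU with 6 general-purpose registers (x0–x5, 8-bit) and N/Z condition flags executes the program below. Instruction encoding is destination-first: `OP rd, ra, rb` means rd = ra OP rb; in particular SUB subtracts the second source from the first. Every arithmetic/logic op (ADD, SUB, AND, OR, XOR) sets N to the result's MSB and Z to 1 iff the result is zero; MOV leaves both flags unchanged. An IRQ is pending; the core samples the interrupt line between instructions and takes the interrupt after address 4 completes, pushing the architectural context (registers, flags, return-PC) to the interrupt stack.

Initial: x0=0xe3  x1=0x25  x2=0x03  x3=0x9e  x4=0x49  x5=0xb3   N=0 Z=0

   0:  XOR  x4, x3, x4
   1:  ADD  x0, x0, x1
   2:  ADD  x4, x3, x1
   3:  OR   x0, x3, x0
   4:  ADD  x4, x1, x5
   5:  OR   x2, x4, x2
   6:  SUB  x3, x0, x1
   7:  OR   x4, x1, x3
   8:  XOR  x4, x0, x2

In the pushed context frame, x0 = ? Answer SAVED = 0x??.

after  0: x0=0xe3 x1=0x25 x2=0x03 x3=0x9e x4=0xd7 x5=0xb3  N=1 Z=0
after  1: x0=0x08 x1=0x25 x2=0x03 x3=0x9e x4=0xd7 x5=0xb3  N=0 Z=0
after  2: x0=0x08 x1=0x25 x2=0x03 x3=0x9e x4=0xc3 x5=0xb3  N=1 Z=0
after  3: x0=0x9e x1=0x25 x2=0x03 x3=0x9e x4=0xc3 x5=0xb3  N=1 Z=0
after  4: x0=0x9e x1=0x25 x2=0x03 x3=0x9e x4=0xd8 x5=0xb3  N=1 Z=0
-- IRQ taken; context saved, return-PC = 5 --

SAVED = 0x9e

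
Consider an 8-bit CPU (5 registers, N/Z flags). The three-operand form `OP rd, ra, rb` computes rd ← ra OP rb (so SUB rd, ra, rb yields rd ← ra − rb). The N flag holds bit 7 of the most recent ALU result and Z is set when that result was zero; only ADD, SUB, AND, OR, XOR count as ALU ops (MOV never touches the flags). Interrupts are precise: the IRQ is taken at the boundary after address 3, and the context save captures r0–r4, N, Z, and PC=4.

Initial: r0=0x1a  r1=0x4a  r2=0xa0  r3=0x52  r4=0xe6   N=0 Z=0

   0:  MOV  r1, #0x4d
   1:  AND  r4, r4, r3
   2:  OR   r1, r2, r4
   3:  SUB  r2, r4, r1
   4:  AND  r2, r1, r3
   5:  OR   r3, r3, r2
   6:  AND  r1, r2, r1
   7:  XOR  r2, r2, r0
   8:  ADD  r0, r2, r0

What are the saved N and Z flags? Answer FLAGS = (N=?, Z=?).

after  0: r0=0x1a r1=0x4d r2=0xa0 r3=0x52 r4=0xe6  N=0 Z=0
after  1: r0=0x1a r1=0x4d r2=0xa0 r3=0x52 r4=0x42  N=0 Z=0
after  2: r0=0x1a r1=0xe2 r2=0xa0 r3=0x52 r4=0x42  N=1 Z=0
after  3: r0=0x1a r1=0xe2 r2=0x60 r3=0x52 r4=0x42  N=0 Z=0
-- IRQ taken; context saved, return-PC = 4 --

FLAGS = (N=0, Z=0)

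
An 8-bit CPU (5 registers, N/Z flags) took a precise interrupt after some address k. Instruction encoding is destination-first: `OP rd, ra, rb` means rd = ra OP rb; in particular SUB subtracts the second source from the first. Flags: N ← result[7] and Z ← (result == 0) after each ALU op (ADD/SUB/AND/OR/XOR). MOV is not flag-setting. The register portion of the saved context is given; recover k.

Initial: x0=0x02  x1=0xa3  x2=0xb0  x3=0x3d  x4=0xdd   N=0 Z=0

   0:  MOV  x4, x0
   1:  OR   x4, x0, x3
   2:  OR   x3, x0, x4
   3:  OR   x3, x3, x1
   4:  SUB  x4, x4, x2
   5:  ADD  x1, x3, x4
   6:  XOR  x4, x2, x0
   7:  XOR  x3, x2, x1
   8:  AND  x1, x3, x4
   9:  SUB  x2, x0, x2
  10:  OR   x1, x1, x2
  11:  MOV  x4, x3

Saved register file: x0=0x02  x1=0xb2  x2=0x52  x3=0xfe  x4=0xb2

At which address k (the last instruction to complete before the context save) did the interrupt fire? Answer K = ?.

K = 9

after  0: x0=0x02 x1=0xa3 x2=0xb0 x3=0x3d x4=0x02  N=0 Z=0
after  1: x0=0x02 x1=0xa3 x2=0xb0 x3=0x3d x4=0x3f  N=0 Z=0
after  2: x0=0x02 x1=0xa3 x2=0xb0 x3=0x3f x4=0x3f  N=0 Z=0
after  3: x0=0x02 x1=0xa3 x2=0xb0 x3=0xbf x4=0x3f  N=1 Z=0
after  4: x0=0x02 x1=0xa3 x2=0xb0 x3=0xbf x4=0x8f  N=1 Z=0
after  5: x0=0x02 x1=0x4e x2=0xb0 x3=0xbf x4=0x8f  N=0 Z=0
after  6: x0=0x02 x1=0x4e x2=0xb0 x3=0xbf x4=0xb2  N=1 Z=0
after  7: x0=0x02 x1=0x4e x2=0xb0 x3=0xfe x4=0xb2  N=1 Z=0
after  8: x0=0x02 x1=0xb2 x2=0xb0 x3=0xfe x4=0xb2  N=1 Z=0
after  9: x0=0x02 x1=0xb2 x2=0x52 x3=0xfe x4=0xb2  N=0 Z=0
-- IRQ taken; context saved, return-PC = 10 --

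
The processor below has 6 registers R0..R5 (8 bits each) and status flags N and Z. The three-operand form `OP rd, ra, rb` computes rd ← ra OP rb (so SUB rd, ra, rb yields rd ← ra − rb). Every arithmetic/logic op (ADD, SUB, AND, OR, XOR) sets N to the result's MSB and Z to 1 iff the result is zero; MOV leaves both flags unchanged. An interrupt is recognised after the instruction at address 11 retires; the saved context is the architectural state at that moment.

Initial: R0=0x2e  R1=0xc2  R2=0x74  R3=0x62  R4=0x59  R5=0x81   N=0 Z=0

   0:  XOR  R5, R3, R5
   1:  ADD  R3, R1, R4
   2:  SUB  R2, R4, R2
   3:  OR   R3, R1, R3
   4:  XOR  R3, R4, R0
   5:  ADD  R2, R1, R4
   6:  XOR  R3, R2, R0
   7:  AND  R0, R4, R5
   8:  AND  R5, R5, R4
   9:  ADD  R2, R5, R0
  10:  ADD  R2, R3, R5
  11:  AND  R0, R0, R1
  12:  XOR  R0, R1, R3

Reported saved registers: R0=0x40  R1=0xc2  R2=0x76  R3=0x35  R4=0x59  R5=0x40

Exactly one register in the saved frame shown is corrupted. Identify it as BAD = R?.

BAD = R5

after  0: R0=0x2e R1=0xc2 R2=0x74 R3=0x62 R4=0x59 R5=0xe3  N=1 Z=0
after  1: R0=0x2e R1=0xc2 R2=0x74 R3=0x1b R4=0x59 R5=0xe3  N=0 Z=0
after  2: R0=0x2e R1=0xc2 R2=0xe5 R3=0x1b R4=0x59 R5=0xe3  N=1 Z=0
after  3: R0=0x2e R1=0xc2 R2=0xe5 R3=0xdb R4=0x59 R5=0xe3  N=1 Z=0
after  4: R0=0x2e R1=0xc2 R2=0xe5 R3=0x77 R4=0x59 R5=0xe3  N=0 Z=0
after  5: R0=0x2e R1=0xc2 R2=0x1b R3=0x77 R4=0x59 R5=0xe3  N=0 Z=0
after  6: R0=0x2e R1=0xc2 R2=0x1b R3=0x35 R4=0x59 R5=0xe3  N=0 Z=0
after  7: R0=0x41 R1=0xc2 R2=0x1b R3=0x35 R4=0x59 R5=0xe3  N=0 Z=0
after  8: R0=0x41 R1=0xc2 R2=0x1b R3=0x35 R4=0x59 R5=0x41  N=0 Z=0
after  9: R0=0x41 R1=0xc2 R2=0x82 R3=0x35 R4=0x59 R5=0x41  N=1 Z=0
after 10: R0=0x41 R1=0xc2 R2=0x76 R3=0x35 R4=0x59 R5=0x41  N=0 Z=0
after 11: R0=0x40 R1=0xc2 R2=0x76 R3=0x35 R4=0x59 R5=0x41  N=0 Z=0
-- IRQ taken; context saved, return-PC = 12 --
mismatch: R5: reported 0x40 vs actual 0x41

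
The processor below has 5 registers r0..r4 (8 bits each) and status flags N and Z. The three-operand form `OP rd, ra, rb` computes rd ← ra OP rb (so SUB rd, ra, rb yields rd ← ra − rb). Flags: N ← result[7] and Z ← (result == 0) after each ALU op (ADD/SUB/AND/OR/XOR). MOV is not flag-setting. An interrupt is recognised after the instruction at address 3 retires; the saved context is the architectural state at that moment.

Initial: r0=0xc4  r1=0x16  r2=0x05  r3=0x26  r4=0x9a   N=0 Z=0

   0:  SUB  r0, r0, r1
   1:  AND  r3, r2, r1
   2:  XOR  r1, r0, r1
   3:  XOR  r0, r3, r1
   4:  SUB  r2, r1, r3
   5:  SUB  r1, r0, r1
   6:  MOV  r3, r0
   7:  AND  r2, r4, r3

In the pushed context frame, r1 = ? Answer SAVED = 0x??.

SAVED = 0xb8

after  0: r0=0xae r1=0x16 r2=0x05 r3=0x26 r4=0x9a  N=1 Z=0
after  1: r0=0xae r1=0x16 r2=0x05 r3=0x04 r4=0x9a  N=0 Z=0
after  2: r0=0xae r1=0xb8 r2=0x05 r3=0x04 r4=0x9a  N=1 Z=0
after  3: r0=0xbc r1=0xb8 r2=0x05 r3=0x04 r4=0x9a  N=1 Z=0
-- IRQ taken; context saved, return-PC = 4 --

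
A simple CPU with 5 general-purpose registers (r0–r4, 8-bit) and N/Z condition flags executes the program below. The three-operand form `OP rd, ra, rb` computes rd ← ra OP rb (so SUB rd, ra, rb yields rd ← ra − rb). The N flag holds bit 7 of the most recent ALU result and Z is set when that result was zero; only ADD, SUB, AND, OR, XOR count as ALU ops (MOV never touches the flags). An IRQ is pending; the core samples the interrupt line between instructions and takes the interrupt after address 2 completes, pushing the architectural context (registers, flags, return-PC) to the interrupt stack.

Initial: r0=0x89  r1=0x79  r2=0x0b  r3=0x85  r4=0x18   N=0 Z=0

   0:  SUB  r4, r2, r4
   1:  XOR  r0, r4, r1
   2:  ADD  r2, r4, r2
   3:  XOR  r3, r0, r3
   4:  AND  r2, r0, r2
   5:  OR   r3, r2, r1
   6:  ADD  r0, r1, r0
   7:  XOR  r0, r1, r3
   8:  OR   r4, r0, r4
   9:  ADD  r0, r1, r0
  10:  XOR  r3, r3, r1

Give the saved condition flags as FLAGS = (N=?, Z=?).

FLAGS = (N=1, Z=0)

after  0: r0=0x89 r1=0x79 r2=0x0b r3=0x85 r4=0xf3  N=1 Z=0
after  1: r0=0x8a r1=0x79 r2=0x0b r3=0x85 r4=0xf3  N=1 Z=0
after  2: r0=0x8a r1=0x79 r2=0xfe r3=0x85 r4=0xf3  N=1 Z=0
-- IRQ taken; context saved, return-PC = 3 --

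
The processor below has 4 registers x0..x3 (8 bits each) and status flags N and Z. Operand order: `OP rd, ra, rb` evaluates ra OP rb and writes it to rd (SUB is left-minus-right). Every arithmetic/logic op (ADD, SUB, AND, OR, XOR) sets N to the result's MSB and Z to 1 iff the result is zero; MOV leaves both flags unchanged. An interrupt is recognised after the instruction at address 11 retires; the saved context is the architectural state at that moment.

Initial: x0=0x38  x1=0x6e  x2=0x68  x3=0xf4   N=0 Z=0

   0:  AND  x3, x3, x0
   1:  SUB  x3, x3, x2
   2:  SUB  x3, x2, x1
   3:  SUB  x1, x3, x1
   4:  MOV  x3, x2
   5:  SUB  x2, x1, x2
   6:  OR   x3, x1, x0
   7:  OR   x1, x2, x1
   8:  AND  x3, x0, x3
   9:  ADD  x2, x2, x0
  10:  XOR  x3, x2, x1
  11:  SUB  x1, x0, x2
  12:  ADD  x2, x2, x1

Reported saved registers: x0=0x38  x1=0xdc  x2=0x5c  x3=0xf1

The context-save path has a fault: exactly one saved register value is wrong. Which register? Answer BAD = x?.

BAD = x3

after  0: x0=0x38 x1=0x6e x2=0x68 x3=0x30  N=0 Z=0
after  1: x0=0x38 x1=0x6e x2=0x68 x3=0xc8  N=1 Z=0
after  2: x0=0x38 x1=0x6e x2=0x68 x3=0xfa  N=1 Z=0
after  3: x0=0x38 x1=0x8c x2=0x68 x3=0xfa  N=1 Z=0
after  4: x0=0x38 x1=0x8c x2=0x68 x3=0x68  N=1 Z=0
after  5: x0=0x38 x1=0x8c x2=0x24 x3=0x68  N=0 Z=0
after  6: x0=0x38 x1=0x8c x2=0x24 x3=0xbc  N=1 Z=0
after  7: x0=0x38 x1=0xac x2=0x24 x3=0xbc  N=1 Z=0
after  8: x0=0x38 x1=0xac x2=0x24 x3=0x38  N=0 Z=0
after  9: x0=0x38 x1=0xac x2=0x5c x3=0x38  N=0 Z=0
after 10: x0=0x38 x1=0xac x2=0x5c x3=0xf0  N=1 Z=0
after 11: x0=0x38 x1=0xdc x2=0x5c x3=0xf0  N=1 Z=0
-- IRQ taken; context saved, return-PC = 12 --
mismatch: x3: reported 0xf1 vs actual 0xf0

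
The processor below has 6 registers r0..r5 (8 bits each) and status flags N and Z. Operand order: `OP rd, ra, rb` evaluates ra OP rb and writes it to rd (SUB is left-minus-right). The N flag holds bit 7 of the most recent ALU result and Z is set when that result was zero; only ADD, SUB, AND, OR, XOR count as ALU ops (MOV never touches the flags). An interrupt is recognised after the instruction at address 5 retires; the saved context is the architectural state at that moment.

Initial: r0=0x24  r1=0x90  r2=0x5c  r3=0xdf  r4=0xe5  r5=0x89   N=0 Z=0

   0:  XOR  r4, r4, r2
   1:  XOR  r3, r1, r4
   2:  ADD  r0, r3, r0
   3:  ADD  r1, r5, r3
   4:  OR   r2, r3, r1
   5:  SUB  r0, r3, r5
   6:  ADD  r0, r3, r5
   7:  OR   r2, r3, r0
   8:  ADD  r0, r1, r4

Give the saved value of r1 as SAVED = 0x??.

SAVED = 0xb2

after  0: r0=0x24 r1=0x90 r2=0x5c r3=0xdf r4=0xb9 r5=0x89  N=1 Z=0
after  1: r0=0x24 r1=0x90 r2=0x5c r3=0x29 r4=0xb9 r5=0x89  N=0 Z=0
after  2: r0=0x4d r1=0x90 r2=0x5c r3=0x29 r4=0xb9 r5=0x89  N=0 Z=0
after  3: r0=0x4d r1=0xb2 r2=0x5c r3=0x29 r4=0xb9 r5=0x89  N=1 Z=0
after  4: r0=0x4d r1=0xb2 r2=0xbb r3=0x29 r4=0xb9 r5=0x89  N=1 Z=0
after  5: r0=0xa0 r1=0xb2 r2=0xbb r3=0x29 r4=0xb9 r5=0x89  N=1 Z=0
-- IRQ taken; context saved, return-PC = 6 --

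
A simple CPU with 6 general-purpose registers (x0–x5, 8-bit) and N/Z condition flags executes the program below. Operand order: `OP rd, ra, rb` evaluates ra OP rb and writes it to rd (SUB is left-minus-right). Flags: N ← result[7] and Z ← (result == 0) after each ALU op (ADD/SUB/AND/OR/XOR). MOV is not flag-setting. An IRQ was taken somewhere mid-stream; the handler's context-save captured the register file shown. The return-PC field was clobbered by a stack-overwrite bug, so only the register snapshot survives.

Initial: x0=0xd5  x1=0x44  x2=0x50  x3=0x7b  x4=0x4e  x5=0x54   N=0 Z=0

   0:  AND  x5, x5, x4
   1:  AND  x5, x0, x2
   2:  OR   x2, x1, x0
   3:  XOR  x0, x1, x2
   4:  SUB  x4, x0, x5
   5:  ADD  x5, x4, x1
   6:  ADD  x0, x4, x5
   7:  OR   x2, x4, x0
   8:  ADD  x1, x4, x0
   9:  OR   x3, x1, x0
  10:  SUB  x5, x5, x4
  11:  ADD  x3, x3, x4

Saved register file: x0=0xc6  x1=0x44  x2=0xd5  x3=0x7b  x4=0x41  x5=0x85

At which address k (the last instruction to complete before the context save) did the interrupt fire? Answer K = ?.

after  0: x0=0xd5 x1=0x44 x2=0x50 x3=0x7b x4=0x4e x5=0x44  N=0 Z=0
after  1: x0=0xd5 x1=0x44 x2=0x50 x3=0x7b x4=0x4e x5=0x50  N=0 Z=0
after  2: x0=0xd5 x1=0x44 x2=0xd5 x3=0x7b x4=0x4e x5=0x50  N=1 Z=0
after  3: x0=0x91 x1=0x44 x2=0xd5 x3=0x7b x4=0x4e x5=0x50  N=1 Z=0
after  4: x0=0x91 x1=0x44 x2=0xd5 x3=0x7b x4=0x41 x5=0x50  N=0 Z=0
after  5: x0=0x91 x1=0x44 x2=0xd5 x3=0x7b x4=0x41 x5=0x85  N=1 Z=0
after  6: x0=0xc6 x1=0x44 x2=0xd5 x3=0x7b x4=0x41 x5=0x85  N=1 Z=0
-- IRQ taken; context saved, return-PC = 7 --

K = 6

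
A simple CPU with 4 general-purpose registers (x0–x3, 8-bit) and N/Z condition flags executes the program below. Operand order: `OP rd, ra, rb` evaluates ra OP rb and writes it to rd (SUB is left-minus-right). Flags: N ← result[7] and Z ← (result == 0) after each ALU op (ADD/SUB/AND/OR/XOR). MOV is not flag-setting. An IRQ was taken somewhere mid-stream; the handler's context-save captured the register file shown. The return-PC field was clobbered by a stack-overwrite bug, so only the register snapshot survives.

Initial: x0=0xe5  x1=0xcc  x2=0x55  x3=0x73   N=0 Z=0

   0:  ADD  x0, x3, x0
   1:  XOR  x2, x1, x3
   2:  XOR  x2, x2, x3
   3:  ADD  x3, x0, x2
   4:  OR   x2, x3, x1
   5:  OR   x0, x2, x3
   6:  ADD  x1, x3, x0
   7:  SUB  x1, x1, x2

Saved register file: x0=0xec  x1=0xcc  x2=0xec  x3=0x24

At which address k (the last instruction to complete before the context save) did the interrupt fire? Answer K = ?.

K = 5

after  0: x0=0x58 x1=0xcc x2=0x55 x3=0x73  N=0 Z=0
after  1: x0=0x58 x1=0xcc x2=0xbf x3=0x73  N=1 Z=0
after  2: x0=0x58 x1=0xcc x2=0xcc x3=0x73  N=1 Z=0
after  3: x0=0x58 x1=0xcc x2=0xcc x3=0x24  N=0 Z=0
after  4: x0=0x58 x1=0xcc x2=0xec x3=0x24  N=1 Z=0
after  5: x0=0xec x1=0xcc x2=0xec x3=0x24  N=1 Z=0
-- IRQ taken; context saved, return-PC = 6 --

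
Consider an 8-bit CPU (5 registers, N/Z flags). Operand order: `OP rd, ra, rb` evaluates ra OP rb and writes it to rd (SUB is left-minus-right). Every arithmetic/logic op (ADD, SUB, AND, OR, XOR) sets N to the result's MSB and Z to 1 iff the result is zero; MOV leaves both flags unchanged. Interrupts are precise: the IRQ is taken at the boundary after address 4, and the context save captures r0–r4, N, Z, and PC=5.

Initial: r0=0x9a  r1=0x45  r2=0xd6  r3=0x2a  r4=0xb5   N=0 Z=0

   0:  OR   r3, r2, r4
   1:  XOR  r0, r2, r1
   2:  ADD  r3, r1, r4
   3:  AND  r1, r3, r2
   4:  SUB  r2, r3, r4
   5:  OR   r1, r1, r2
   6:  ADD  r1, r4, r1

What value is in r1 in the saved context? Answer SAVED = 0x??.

SAVED = 0xd2

after  0: r0=0x9a r1=0x45 r2=0xd6 r3=0xf7 r4=0xb5  N=1 Z=0
after  1: r0=0x93 r1=0x45 r2=0xd6 r3=0xf7 r4=0xb5  N=1 Z=0
after  2: r0=0x93 r1=0x45 r2=0xd6 r3=0xfa r4=0xb5  N=1 Z=0
after  3: r0=0x93 r1=0xd2 r2=0xd6 r3=0xfa r4=0xb5  N=1 Z=0
after  4: r0=0x93 r1=0xd2 r2=0x45 r3=0xfa r4=0xb5  N=0 Z=0
-- IRQ taken; context saved, return-PC = 5 --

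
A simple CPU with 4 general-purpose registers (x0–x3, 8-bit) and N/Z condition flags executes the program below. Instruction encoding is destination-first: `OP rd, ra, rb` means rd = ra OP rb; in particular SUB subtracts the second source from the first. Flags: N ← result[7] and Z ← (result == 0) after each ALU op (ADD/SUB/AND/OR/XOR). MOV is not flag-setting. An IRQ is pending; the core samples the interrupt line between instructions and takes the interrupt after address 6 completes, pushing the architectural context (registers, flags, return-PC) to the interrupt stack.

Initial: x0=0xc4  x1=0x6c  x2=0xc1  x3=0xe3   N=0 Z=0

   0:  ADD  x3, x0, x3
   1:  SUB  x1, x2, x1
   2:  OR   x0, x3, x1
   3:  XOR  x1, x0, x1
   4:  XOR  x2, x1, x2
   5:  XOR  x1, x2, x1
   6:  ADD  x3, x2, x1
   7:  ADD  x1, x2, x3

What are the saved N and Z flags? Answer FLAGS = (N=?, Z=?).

FLAGS = (N=0, Z=0)

after  0: x0=0xc4 x1=0x6c x2=0xc1 x3=0xa7  N=1 Z=0
after  1: x0=0xc4 x1=0x55 x2=0xc1 x3=0xa7  N=0 Z=0
after  2: x0=0xf7 x1=0x55 x2=0xc1 x3=0xa7  N=1 Z=0
after  3: x0=0xf7 x1=0xa2 x2=0xc1 x3=0xa7  N=1 Z=0
after  4: x0=0xf7 x1=0xa2 x2=0x63 x3=0xa7  N=0 Z=0
after  5: x0=0xf7 x1=0xc1 x2=0x63 x3=0xa7  N=1 Z=0
after  6: x0=0xf7 x1=0xc1 x2=0x63 x3=0x24  N=0 Z=0
-- IRQ taken; context saved, return-PC = 7 --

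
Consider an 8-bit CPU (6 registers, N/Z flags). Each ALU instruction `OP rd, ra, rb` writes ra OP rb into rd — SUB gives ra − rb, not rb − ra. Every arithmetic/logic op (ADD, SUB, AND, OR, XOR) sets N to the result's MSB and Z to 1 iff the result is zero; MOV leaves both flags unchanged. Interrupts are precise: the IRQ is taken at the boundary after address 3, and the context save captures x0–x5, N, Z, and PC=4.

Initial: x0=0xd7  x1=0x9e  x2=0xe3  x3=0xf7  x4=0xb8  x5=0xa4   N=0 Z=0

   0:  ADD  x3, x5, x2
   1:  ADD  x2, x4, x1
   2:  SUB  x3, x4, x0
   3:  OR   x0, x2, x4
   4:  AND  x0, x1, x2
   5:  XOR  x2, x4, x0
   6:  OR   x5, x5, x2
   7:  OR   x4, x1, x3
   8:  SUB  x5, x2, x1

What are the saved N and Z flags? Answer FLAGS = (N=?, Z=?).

FLAGS = (N=1, Z=0)

after  0: x0=0xd7 x1=0x9e x2=0xe3 x3=0x87 x4=0xb8 x5=0xa4  N=1 Z=0
after  1: x0=0xd7 x1=0x9e x2=0x56 x3=0x87 x4=0xb8 x5=0xa4  N=0 Z=0
after  2: x0=0xd7 x1=0x9e x2=0x56 x3=0xe1 x4=0xb8 x5=0xa4  N=1 Z=0
after  3: x0=0xfe x1=0x9e x2=0x56 x3=0xe1 x4=0xb8 x5=0xa4  N=1 Z=0
-- IRQ taken; context saved, return-PC = 4 --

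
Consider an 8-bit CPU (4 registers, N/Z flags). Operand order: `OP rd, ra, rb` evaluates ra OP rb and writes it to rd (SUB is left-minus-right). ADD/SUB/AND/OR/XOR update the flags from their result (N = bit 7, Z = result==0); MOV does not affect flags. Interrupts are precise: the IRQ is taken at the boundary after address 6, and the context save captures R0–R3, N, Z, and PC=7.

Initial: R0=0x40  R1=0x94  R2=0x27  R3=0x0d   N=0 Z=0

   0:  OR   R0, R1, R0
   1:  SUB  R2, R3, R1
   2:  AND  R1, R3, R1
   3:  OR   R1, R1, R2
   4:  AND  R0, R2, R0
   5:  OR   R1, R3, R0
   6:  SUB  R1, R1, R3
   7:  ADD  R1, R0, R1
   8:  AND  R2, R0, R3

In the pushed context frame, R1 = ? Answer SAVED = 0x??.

after  0: R0=0xd4 R1=0x94 R2=0x27 R3=0x0d  N=1 Z=0
after  1: R0=0xd4 R1=0x94 R2=0x79 R3=0x0d  N=0 Z=0
after  2: R0=0xd4 R1=0x04 R2=0x79 R3=0x0d  N=0 Z=0
after  3: R0=0xd4 R1=0x7d R2=0x79 R3=0x0d  N=0 Z=0
after  4: R0=0x50 R1=0x7d R2=0x79 R3=0x0d  N=0 Z=0
after  5: R0=0x50 R1=0x5d R2=0x79 R3=0x0d  N=0 Z=0
after  6: R0=0x50 R1=0x50 R2=0x79 R3=0x0d  N=0 Z=0
-- IRQ taken; context saved, return-PC = 7 --

SAVED = 0x50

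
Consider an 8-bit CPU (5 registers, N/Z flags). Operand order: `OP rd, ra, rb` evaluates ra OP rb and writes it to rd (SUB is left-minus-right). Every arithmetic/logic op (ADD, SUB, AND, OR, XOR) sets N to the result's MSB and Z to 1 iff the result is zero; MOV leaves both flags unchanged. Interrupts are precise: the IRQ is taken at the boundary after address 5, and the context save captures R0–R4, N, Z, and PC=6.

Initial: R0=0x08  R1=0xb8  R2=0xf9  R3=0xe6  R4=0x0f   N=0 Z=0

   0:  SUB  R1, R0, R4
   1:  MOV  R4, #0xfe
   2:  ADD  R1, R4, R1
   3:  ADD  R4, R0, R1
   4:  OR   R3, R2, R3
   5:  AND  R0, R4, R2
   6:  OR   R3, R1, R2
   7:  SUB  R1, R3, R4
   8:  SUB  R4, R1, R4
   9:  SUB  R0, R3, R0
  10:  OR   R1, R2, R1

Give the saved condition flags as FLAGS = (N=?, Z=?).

after  0: R0=0x08 R1=0xf9 R2=0xf9 R3=0xe6 R4=0x0f  N=1 Z=0
after  1: R0=0x08 R1=0xf9 R2=0xf9 R3=0xe6 R4=0xfe  N=1 Z=0
after  2: R0=0x08 R1=0xf7 R2=0xf9 R3=0xe6 R4=0xfe  N=1 Z=0
after  3: R0=0x08 R1=0xf7 R2=0xf9 R3=0xe6 R4=0xff  N=1 Z=0
after  4: R0=0x08 R1=0xf7 R2=0xf9 R3=0xff R4=0xff  N=1 Z=0
after  5: R0=0xf9 R1=0xf7 R2=0xf9 R3=0xff R4=0xff  N=1 Z=0
-- IRQ taken; context saved, return-PC = 6 --

FLAGS = (N=1, Z=0)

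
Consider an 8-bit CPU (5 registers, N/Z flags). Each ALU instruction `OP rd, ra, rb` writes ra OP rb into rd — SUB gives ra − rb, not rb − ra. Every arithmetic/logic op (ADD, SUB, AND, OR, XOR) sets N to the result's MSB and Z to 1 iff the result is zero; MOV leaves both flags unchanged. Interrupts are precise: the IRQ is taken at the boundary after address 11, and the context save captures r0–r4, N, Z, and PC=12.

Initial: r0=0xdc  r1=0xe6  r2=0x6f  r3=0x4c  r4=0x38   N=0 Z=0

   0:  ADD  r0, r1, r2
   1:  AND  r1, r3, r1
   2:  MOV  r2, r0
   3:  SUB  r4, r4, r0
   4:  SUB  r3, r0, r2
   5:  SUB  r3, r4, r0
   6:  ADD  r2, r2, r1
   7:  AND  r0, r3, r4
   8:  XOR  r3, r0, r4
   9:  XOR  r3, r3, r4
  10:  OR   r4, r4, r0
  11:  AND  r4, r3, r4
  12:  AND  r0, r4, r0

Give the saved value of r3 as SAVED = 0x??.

after  0: r0=0x55 r1=0xe6 r2=0x6f r3=0x4c r4=0x38  N=0 Z=0
after  1: r0=0x55 r1=0x44 r2=0x6f r3=0x4c r4=0x38  N=0 Z=0
after  2: r0=0x55 r1=0x44 r2=0x55 r3=0x4c r4=0x38  N=0 Z=0
after  3: r0=0x55 r1=0x44 r2=0x55 r3=0x4c r4=0xe3  N=1 Z=0
after  4: r0=0x55 r1=0x44 r2=0x55 r3=0x00 r4=0xe3  N=0 Z=1
after  5: r0=0x55 r1=0x44 r2=0x55 r3=0x8e r4=0xe3  N=1 Z=0
after  6: r0=0x55 r1=0x44 r2=0x99 r3=0x8e r4=0xe3  N=1 Z=0
after  7: r0=0x82 r1=0x44 r2=0x99 r3=0x8e r4=0xe3  N=1 Z=0
after  8: r0=0x82 r1=0x44 r2=0x99 r3=0x61 r4=0xe3  N=0 Z=0
after  9: r0=0x82 r1=0x44 r2=0x99 r3=0x82 r4=0xe3  N=1 Z=0
after 10: r0=0x82 r1=0x44 r2=0x99 r3=0x82 r4=0xe3  N=1 Z=0
after 11: r0=0x82 r1=0x44 r2=0x99 r3=0x82 r4=0x82  N=1 Z=0
-- IRQ taken; context saved, return-PC = 12 --

SAVED = 0x82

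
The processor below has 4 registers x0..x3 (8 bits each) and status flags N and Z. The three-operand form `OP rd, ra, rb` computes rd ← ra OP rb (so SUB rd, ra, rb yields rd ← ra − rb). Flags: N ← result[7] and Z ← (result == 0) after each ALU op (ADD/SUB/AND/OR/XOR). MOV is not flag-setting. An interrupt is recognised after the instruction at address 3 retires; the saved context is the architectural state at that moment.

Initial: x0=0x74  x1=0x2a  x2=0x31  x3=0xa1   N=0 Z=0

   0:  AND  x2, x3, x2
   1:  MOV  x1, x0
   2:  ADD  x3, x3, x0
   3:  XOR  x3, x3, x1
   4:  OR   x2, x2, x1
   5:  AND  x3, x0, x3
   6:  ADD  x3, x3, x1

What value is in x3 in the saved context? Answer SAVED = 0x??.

after  0: x0=0x74 x1=0x2a x2=0x21 x3=0xa1  N=0 Z=0
after  1: x0=0x74 x1=0x74 x2=0x21 x3=0xa1  N=0 Z=0
after  2: x0=0x74 x1=0x74 x2=0x21 x3=0x15  N=0 Z=0
after  3: x0=0x74 x1=0x74 x2=0x21 x3=0x61  N=0 Z=0
-- IRQ taken; context saved, return-PC = 4 --

SAVED = 0x61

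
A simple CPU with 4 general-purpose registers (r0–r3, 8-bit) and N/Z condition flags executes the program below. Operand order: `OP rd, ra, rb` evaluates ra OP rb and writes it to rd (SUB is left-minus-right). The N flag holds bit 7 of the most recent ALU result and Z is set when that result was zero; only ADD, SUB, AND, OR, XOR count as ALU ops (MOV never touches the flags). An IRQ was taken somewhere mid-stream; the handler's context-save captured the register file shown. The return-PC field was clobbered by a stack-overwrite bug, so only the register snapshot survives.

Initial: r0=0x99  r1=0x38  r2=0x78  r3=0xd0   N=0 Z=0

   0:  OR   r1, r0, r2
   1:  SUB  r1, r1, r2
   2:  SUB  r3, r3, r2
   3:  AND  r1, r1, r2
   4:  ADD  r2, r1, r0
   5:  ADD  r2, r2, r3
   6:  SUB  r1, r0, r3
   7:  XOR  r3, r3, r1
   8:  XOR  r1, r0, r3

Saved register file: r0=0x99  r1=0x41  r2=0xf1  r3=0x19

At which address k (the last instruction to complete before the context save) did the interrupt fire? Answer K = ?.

after  0: r0=0x99 r1=0xf9 r2=0x78 r3=0xd0  N=1 Z=0
after  1: r0=0x99 r1=0x81 r2=0x78 r3=0xd0  N=1 Z=0
after  2: r0=0x99 r1=0x81 r2=0x78 r3=0x58  N=0 Z=0
after  3: r0=0x99 r1=0x00 r2=0x78 r3=0x58  N=0 Z=1
after  4: r0=0x99 r1=0x00 r2=0x99 r3=0x58  N=1 Z=0
after  5: r0=0x99 r1=0x00 r2=0xf1 r3=0x58  N=1 Z=0
after  6: r0=0x99 r1=0x41 r2=0xf1 r3=0x58  N=0 Z=0
after  7: r0=0x99 r1=0x41 r2=0xf1 r3=0x19  N=0 Z=0
-- IRQ taken; context saved, return-PC = 8 --

K = 7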